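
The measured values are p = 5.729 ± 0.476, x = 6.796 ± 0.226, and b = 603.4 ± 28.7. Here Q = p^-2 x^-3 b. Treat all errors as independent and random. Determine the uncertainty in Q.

0.0117

Each factor contributes (exponent × relative error)² to (δQ/Q)²:
  (-2·δp/p)² = (-2×0.0831)² = 0.0276;  (-3·δx/x)² = (-3×0.0333)² = 0.00995;  (1·δb/b)² = (1×0.0476)² = 0.00226
δQ/Q = √(0.0398) = 0.200
Q = 0.05857, so δQ = 0.200 × 0.05857 = 0.0117.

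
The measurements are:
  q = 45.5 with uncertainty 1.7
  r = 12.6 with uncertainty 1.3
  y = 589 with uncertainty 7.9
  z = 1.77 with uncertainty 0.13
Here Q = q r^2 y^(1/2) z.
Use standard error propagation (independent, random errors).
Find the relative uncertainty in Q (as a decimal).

For a monomial Q ∝ q, r^2, y^(1/2), z, fractional errors add in quadrature:
  (1·δq/q)² = (1×0.0374)² = 0.00140;  (2·δr/r)² = (2×0.103)² = 0.0426;  (½·δy/y)² = (0.5×0.0134)² = 4.5e-05;  (1·δz/z)² = (1×0.0734)² = 0.00539
δQ/Q = √(0.0494) = 0.222

0.222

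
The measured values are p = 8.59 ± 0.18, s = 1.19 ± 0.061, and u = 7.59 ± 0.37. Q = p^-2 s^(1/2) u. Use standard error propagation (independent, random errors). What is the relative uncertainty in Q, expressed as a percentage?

6.92%

Relative error in a monomial: (δQ/Q)² = Σ (nᵢ · δxᵢ/xᵢ)².
  (-2·δp/p)² = (-2×0.0210)² = 0.00176;  (½·δs/s)² = (0.5×0.0513)² = 0.000657;  (1·δu/u)² = (1×0.0487)² = 0.00238
δQ/Q = √(0.00479) = 0.0692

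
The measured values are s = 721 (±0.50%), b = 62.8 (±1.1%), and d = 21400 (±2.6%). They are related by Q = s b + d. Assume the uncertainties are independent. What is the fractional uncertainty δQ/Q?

0.0117

Let p = s·b = 45300. δp/p = √((1·δs/s)² + (1·δb/b)²) = √(2.5e-05 + 0.000121) = 0.0121, so δp = 547.
Q = p + d: δQ = √(δp² + δd²) = √(2.99e+05 + 3.1e+05) = 780
Q = 66700, so δQ/Q = 780/66700 = 0.0117.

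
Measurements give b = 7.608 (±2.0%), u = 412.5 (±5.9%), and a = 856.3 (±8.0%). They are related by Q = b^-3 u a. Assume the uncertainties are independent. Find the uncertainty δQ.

Since Q is a product/quotient, work with relative uncertainties:
  (-3·δb/b)² = (-3×0.0200)² = 0.00360;  (1·δu/u)² = (1×0.0590)² = 0.00348;  (1·δa/a)² = (1×0.0800)² = 0.00640
δQ/Q = √(0.0135) = 0.116
Q = 802.1, so δQ = 0.116 × 802.1 = 93.1.

93.1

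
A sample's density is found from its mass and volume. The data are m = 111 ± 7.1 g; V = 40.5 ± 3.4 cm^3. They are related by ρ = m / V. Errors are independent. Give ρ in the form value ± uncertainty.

2.74 ± 0.289 g/cm^3

Products/powers → add relative errors in quadrature, weighted by exponent:
  (1·δm/m)² = (1×0.0640)² = 0.00409;  (-1·δV/V)² = (-1×0.0840)² = 0.00705
δρ/ρ = √(0.0111) = 0.106
ρ = 2.74 g/cm^3, so δρ = 0.106 × 2.74 = 0.289 g/cm^3.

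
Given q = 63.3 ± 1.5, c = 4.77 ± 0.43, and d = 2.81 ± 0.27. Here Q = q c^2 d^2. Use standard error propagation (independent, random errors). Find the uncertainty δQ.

3010

Each factor contributes (exponent × relative error)² to (δQ/Q)²:
  (1·δq/q)² = (1×0.0237)² = 0.000562;  (2·δc/c)² = (2×0.0901)² = 0.0325;  (2·δd/d)² = (2×0.0961)² = 0.0369
δQ/Q = √(0.0700) = 0.265
Q = 11400, so δQ = 0.265 × 11400 = 3010.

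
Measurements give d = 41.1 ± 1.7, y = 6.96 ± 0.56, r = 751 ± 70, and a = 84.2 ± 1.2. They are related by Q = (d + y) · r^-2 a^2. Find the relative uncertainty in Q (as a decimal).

Let u = d + y = 48.1. δu = √(δd² + δy²) = √(2.89 + 0.314) = 1.79, so δu/u = 0.0372.
Q is then a monomial in u, r, a:
δQ/Q = √((δu/u)² + (-2·δr/r)² + (2·δa/a)²) = √(0.00139 + 0.0348 + 0.000812) = 0.192

0.192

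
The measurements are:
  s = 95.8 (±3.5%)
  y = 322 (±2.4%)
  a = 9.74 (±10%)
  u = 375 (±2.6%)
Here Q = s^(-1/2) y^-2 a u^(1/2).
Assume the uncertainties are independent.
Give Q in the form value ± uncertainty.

Relative error in a monomial: (δQ/Q)² = Σ (nᵢ · δxᵢ/xᵢ)².
  (−½·δs/s)² = (-0.5×0.0350)² = 0.000306;  (-2·δy/y)² = (-2×0.0240)² = 0.00230;  (1·δa/a)² = (1×0.100)² = 0.0100;  (½·δu/u)² = (0.5×0.0260)² = 0.000169
δQ/Q = √(0.0128) = 0.113
Q = 0.000186, so δQ = 0.113 × 0.000186 = 2.1e-05.

(1.86 ± 0.210) × 10^-4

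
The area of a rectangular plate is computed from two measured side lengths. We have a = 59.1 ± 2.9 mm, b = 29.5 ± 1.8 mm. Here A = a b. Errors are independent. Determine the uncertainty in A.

Relative error in a monomial: (δA/A)² = Σ (nᵢ · δxᵢ/xᵢ)².
  (1·δa/a)² = (1×0.0491)² = 0.00241;  (1·δb/b)² = (1×0.0610)² = 0.00372
δA/A = √(0.00613) = 0.0783
A = 1740 mm^2, so δA = 0.0783 × 1740 = 137 mm^2.

137 mm^2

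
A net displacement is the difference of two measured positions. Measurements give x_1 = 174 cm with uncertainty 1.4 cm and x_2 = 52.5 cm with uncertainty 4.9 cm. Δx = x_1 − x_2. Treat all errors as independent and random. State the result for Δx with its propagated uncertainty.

122 ± 5.10 cm

Each term contributes (cᵢ δxᵢ)² to (δΔx)²:
  (δx_1)² = 1.96;  (δx_2)² = 24.0
δΔx = √(26.0) = 5.10 cm
Δx = 122 cm.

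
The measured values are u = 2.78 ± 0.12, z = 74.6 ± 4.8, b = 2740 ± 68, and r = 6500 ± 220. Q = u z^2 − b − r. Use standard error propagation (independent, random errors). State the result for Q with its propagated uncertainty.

Let p = u·z^2 = 15500. δp/p = √((1·δu/u)² + (2·δz/z)²) = √(0.00186 + 0.0166) = 0.136, so δp = 2100.
Q = p − b − r: δQ = √(δp² + δb² + δr²) = √(4.41e+06 + 4620 + 48400) = 2110
Q = 6230.

6230 ± 2110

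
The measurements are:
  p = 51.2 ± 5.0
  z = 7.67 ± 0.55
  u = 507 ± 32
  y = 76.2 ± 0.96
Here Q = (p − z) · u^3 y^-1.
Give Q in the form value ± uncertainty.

Let w = p − z = 43.5. δw = √(δp² + δz²) = √(25.0 + 0.303) = 5.03, so δw/w = 0.116.
Q is then a monomial in w, u, y:
δQ/Q = √((δw/w)² + (3·δu/u)² + (-1·δy/y)²) = √(0.0134 + 0.0359 + 0.000159) = 0.222
Q = 7.44e+07, so δQ = 0.222 × 7.44e+07 = 1.65e+07.

(7.44 ± 1.65) × 10^7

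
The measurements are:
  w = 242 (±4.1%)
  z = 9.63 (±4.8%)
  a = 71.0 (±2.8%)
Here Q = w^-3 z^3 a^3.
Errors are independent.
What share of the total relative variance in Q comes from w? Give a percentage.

35.2%

(δQ/Q)² = (-3·δw/w)² + (3·δz/z)² + (3·δa/a)²
  w term: (-3×0.0410)² = 0.0151
  z term: (3×0.0480)² = 0.0207
  a term: (3×0.0280)² = 0.00706
Total = 0.0429. Share from w = 0.0151/0.0429 = 0.352.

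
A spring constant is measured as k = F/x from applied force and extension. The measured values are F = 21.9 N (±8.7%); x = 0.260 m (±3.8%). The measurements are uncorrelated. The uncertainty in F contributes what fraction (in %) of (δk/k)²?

84.0%

(δk/k)² = (1·δF/F)² + (-1·δx/x)²
  F term: (1×0.0870)² = 0.00757
  x term: (-1×0.0380)² = 0.00144
Total = 0.00901. Share from F = 0.00757/0.00901 = 0.840.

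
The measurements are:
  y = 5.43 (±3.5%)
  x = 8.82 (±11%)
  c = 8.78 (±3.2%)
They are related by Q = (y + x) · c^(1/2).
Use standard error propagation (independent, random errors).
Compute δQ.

Let u = y + x = 14.2. δu = √(δy² + δx²) = √(0.0361 + 0.941) = 0.989, so δu/u = 0.0694.
Q is then a monomial in u, c:
δQ/Q = √((δu/u)² + (½·δc/c)²) = √(0.00481 + 0.000256) = 0.0712
Q = 42.2, so δQ = 0.0712 × 42.2 = 3.01.

3.01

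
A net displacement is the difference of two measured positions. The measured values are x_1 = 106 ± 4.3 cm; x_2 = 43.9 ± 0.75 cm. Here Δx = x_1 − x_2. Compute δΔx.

4.36 cm

Absolute uncertainties add in quadrature for a linear combination:
  (δx_1)² = 18.5;  (δx_2)² = 0.562
δΔx = √(19.1) = 4.36 cm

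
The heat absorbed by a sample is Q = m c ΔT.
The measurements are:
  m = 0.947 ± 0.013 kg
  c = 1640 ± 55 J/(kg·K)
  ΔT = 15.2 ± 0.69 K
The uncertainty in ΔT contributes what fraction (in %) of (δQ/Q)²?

(δQ/Q)² = (1·δm/m)² + (1·δc/c)² + (1·δΔT/ΔT)²
  m term: (1×0.0137)² = 0.000188
  c term: (1×0.0335)² = 0.00112
  ΔT term: (1×0.0454)² = 0.00206
Total = 0.00337. Share from ΔT = 0.00206/0.00337 = 0.611.

61.1%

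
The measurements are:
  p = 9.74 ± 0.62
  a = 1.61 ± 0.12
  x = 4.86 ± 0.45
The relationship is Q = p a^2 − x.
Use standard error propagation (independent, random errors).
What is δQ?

4.12

Let w = p·a^2 = 25.2. δw/w = √((1·δp/p)² + (2·δa/a)²) = √(0.00405 + 0.0222) = 0.162, so δw = 4.09.
Q = w − x: δQ = √(δw² + δx²) = √(16.7 + 0.203) = 4.12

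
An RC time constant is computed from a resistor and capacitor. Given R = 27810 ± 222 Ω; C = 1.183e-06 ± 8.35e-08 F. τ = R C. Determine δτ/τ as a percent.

Relative error in a monomial: (δτ/τ)² = Σ (nᵢ · δxᵢ/xᵢ)².
  (1·δR/R)² = (1×0.00798)² = 6.37e-05;  (1·δC/C)² = (1×0.0706)² = 0.00498
δτ/τ = √(0.00505) = 0.0710

7.10%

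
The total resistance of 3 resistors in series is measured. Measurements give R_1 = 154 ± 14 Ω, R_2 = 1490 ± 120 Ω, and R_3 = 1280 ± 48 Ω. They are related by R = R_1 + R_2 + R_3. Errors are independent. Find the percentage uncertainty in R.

Absolute uncertainties add in quadrature for a linear combination:
  (δR_1)² = 196;  (δR_2)² = 14400;  (δR_3)² = 2300
δR = √(16900) = 130 Ω
R = 2920 Ω, so δR/R = 130/2920 = 0.0445.

4.45%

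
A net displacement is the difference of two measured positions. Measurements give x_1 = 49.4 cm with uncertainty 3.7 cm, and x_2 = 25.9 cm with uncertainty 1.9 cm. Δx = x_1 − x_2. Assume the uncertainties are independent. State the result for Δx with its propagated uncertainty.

23.5 ± 4.16 cm

For a sum/difference, combine absolute errors in quadrature:
  (δx_1)² = 13.7;  (δx_2)² = 3.61
δΔx = √(17.3) = 4.16 cm
Δx = 23.5 cm.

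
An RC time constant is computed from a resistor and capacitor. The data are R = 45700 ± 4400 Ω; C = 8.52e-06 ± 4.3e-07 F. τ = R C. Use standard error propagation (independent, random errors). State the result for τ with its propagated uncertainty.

0.389 ± 0.0423 s

Since τ is a product/quotient, work with relative uncertainties:
  (1·δR/R)² = (1×0.0963)² = 0.00927;  (1·δC/C)² = (1×0.0505)² = 0.00255
δτ/τ = √(0.0118) = 0.109
τ = 0.389 s, so δτ = 0.109 × 0.389 = 0.0423 s.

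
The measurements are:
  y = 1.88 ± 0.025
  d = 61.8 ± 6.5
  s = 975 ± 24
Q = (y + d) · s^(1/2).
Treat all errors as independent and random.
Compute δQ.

204

Let u = y + d = 63.7. δu = √(δy² + δd²) = √(0.000625 + 42.2) = 6.50, so δu/u = 0.102.
Q is then a monomial in u, s:
δQ/Q = √((δu/u)² + (½·δs/s)²) = √(0.0104 + 0.000151) = 0.103
Q = 1990, so δQ = 0.103 × 1990 = 204.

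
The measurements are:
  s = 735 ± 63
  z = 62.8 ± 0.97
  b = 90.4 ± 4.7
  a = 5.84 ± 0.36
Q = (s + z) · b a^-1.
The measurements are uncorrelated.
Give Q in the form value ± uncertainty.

Let u = s + z = 798. δu = √(δs² + δz²) = √(3970 + 0.941) = 63.0, so δu/u = 0.0790.
Q is then a monomial in u, b, a:
δQ/Q = √((δu/u)² + (1·δb/b)² + (-1·δa/a)²) = √(0.00624 + 0.00270 + 0.00380) = 0.113
Q = 12300, so δQ = 0.113 × 12300 = 1390.

12300 ± 1390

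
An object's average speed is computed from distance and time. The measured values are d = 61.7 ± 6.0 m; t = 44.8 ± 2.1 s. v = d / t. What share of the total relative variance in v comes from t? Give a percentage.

(δv/v)² = (1·δd/d)² + (-1·δt/t)²
  d term: (1×0.0972)² = 0.00946
  t term: (-1×0.0469)² = 0.00220
Total = 0.0117. Share from t = 0.00220/0.0117 = 0.189.

18.9%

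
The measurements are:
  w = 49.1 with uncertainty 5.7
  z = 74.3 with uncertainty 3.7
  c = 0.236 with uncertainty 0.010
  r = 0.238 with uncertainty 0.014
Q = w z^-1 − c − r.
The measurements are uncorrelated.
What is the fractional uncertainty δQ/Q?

0.456

Let p = w·z^-1 = 0.661. δp/p = √((1·δw/w)² + (-1·δz/z)²) = √(0.0135 + 0.00248) = 0.126, so δp = 0.0835.
Q = p − c − r: δQ = √(δp² + δc² + δr²) = √(0.00697 + 0.000100 + 0.000196) = 0.0852
Q = 0.187, so δQ/Q = 0.0852/0.187 = 0.456.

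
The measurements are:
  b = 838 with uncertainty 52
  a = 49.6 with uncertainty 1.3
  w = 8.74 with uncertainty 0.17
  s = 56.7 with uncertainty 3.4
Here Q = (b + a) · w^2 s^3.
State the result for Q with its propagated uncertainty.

(1.24 ± 0.239) × 10^10

Let u = b + a = 888. δu = √(δb² + δa²) = √(2700 + 1.69) = 52.0, so δu/u = 0.0586.
Q is then a monomial in u, w, s:
δQ/Q = √((δu/u)² + (2·δw/w)² + (3·δs/s)²) = √(0.00343 + 0.00151 + 0.0324) = 0.193
Q = 1.24e+10, so δQ = 0.193 × 1.24e+10 = 2.39e+09.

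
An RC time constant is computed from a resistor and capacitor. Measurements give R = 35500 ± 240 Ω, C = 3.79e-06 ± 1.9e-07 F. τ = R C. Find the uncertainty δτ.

Relative error in a monomial: (δτ/τ)² = Σ (nᵢ · δxᵢ/xᵢ)².
  (1·δR/R)² = (1×0.00676)² = 4.57e-05;  (1·δC/C)² = (1×0.0501)² = 0.00251
δτ/τ = √(0.00256) = 0.0506
τ = 0.135 s, so δτ = 0.0506 × 0.135 = 0.00681 s.

0.00681 s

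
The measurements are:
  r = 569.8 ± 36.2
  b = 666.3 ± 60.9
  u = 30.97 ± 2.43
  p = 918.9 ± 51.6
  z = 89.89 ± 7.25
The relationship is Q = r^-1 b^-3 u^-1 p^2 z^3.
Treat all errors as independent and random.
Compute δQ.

0.0465

Q is a product of powers, so relative uncertainties combine in quadrature:
  (-1·δr/r)² = (-1×0.0635)² = 0.00404;  (-3·δb/b)² = (-3×0.0914)² = 0.0752;  (-1·δu/u)² = (-1×0.0785)² = 0.00616;  (2·δp/p)² = (2×0.0562)² = 0.0126;  (3·δz/z)² = (3×0.0807)² = 0.0585
δQ/Q = √(0.157) = 0.396
Q = 0.1175, so δQ = 0.396 × 0.1175 = 0.0465.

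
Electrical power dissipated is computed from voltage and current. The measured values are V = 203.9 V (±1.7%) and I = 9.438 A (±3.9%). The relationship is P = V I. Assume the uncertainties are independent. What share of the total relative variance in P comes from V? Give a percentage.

16.0%

(δP/P)² = (1·δV/V)² + (1·δI/I)²
  V term: (1×0.0170)² = 0.000289
  I term: (1×0.0390)² = 0.00152
Total = 0.00181. Share from V = 0.000289/0.00181 = 0.160.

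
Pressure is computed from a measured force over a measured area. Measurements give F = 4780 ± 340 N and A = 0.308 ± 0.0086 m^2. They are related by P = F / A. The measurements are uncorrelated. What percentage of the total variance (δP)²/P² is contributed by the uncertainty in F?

86.6%

(δP/P)² = (1·δF/F)² + (-1·δA/A)²
  F term: (1×0.0711)² = 0.00506
  A term: (-1×0.0279)² = 0.000780
Total = 0.00584. Share from F = 0.00506/0.00584 = 0.866.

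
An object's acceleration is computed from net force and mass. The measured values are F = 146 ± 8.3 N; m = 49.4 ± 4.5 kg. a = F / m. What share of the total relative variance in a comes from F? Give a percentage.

(δa/a)² = (1·δF/F)² + (-1·δm/m)²
  F term: (1×0.0568)² = 0.00323
  m term: (-1×0.0911)² = 0.00830
Total = 0.0115. Share from F = 0.00323/0.0115 = 0.280.

28.0%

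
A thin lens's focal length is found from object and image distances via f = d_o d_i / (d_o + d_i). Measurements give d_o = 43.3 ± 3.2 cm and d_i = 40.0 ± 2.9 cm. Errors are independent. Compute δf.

1.08 cm

∂f/∂d_o = (d_i/(d_o+d_i))² = 0.231;  ∂f/∂d_i = (d_o/(d_o+d_i))² = 0.270
δf = √((∂f/∂d_o · δd_o)² + (∂f/∂d_i · δd_i)²) = √(0.544 + 0.614) = 1.08 cm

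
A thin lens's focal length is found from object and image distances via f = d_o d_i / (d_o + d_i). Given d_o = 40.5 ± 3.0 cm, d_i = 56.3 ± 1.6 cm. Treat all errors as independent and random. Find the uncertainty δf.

∂f/∂d_o = (d_i/(d_o+d_i))² = 0.338;  ∂f/∂d_i = (d_o/(d_o+d_i))² = 0.175
δf = √((∂f/∂d_o · δd_o)² + (∂f/∂d_i · δd_i)²) = √(1.03 + 0.0784) = 1.05 cm

1.05 cm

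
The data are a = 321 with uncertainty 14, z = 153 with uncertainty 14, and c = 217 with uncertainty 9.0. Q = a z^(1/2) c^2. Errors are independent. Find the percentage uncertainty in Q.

For a monomial Q ∝ a, z^(1/2), c^2, fractional errors add in quadrature:
  (1·δa/a)² = (1×0.0436)² = 0.00190;  (½·δz/z)² = (0.5×0.0915)² = 0.00209;  (2·δc/c)² = (2×0.0415)² = 0.00688
δQ/Q = √(0.0109) = 0.104

10.4%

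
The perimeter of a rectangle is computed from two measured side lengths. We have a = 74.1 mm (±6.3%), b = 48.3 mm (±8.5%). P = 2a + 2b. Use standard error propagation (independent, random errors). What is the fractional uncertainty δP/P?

For a sum/difference, combine absolute errors in quadrature:
  (2·δa)² = 87.2;  (2·δb)² = 67.4
δP = √(155) = 12.4 mm
P = 245 mm, so δP/P = 12.4/245 = 0.0508.

0.0508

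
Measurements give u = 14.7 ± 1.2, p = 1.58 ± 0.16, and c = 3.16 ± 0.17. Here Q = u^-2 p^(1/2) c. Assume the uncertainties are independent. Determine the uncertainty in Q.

Products/powers → add relative errors in quadrature, weighted by exponent:
  (-2·δu/u)² = (-2×0.0816)² = 0.0267;  (½·δp/p)² = (0.5×0.101)² = 0.00256;  (1·δc/c)² = (1×0.0538)² = 0.00289
δQ/Q = √(0.0321) = 0.179
Q = 0.0184, so δQ = 0.179 × 0.0184 = 0.00329.

0.00329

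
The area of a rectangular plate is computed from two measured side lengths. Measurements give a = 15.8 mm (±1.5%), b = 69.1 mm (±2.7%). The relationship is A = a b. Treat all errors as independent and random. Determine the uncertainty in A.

Since A is a product/quotient, work with relative uncertainties:
  (1·δa/a)² = (1×0.0150)² = 0.000225;  (1·δb/b)² = (1×0.0270)² = 0.000729
δA/A = √(0.000954) = 0.0309
A = 1090 mm^2, so δA = 0.0309 × 1090 = 33.7 mm^2.

33.7 mm^2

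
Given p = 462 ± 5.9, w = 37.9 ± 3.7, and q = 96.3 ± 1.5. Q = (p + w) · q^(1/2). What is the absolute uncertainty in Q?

Let u = p + w = 500. δu = √(δp² + δw²) = √(34.8 + 13.7) = 6.96, so δu/u = 0.0139.
Q is then a monomial in u, q:
δQ/Q = √((δu/u)² + (½·δq/q)²) = √(0.000194 + 6.07e-05) = 0.0160
Q = 4910, so δQ = 0.0160 × 4910 = 78.3.

78.3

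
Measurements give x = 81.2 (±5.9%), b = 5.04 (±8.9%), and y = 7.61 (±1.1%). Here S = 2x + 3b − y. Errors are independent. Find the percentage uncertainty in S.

5.69%

Absolute uncertainties add in quadrature for a linear combination:
  (2·δx)² = 91.8;  (3·δb)² = 1.81;  (δy)² = 0.00701
δS = √(93.6) = 9.68
S = 170, so δS/S = 9.68/170 = 0.0569.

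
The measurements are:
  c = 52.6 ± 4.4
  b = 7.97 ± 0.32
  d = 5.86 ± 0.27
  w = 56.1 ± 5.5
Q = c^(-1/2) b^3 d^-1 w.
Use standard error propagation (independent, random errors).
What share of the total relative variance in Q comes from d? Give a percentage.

7.58%

(δQ/Q)² = (−½·δc/c)² + (3·δb/b)² + (-1·δd/d)² + (1·δw/w)²
  c term: (-0.5×0.0837)² = 0.00175
  b term: (3×0.0402)² = 0.0145
  d term: (-1×0.0461)² = 0.00212
  w term: (1×0.0980)² = 0.00961
Total = 0.0280. Share from d = 0.00212/0.0280 = 0.0758.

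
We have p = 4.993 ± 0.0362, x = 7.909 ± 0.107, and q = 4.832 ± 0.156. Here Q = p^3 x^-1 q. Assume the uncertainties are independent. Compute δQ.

Each factor contributes (exponent × relative error)² to (δQ/Q)²:
  (3·δp/p)² = (3×0.00725)² = 0.000473;  (-1·δx/x)² = (-1×0.0135)² = 0.000183;  (1·δq/q)² = (1×0.0323)² = 0.00104
δQ/Q = √(0.00170) = 0.0412
Q = 76.05, so δQ = 0.0412 × 76.05 = 3.13.

3.13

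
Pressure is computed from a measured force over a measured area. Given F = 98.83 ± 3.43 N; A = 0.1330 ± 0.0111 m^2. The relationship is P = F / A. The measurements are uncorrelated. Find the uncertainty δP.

For a monomial P ∝ F, A^-1, fractional errors add in quadrature:
  (1·δF/F)² = (1×0.0347)² = 0.00120;  (-1·δA/A)² = (-1×0.0835)² = 0.00697
δP/P = √(0.00817) = 0.0904
P = 743.1 Pa, so δP = 0.0904 × 743.1 = 67.2 Pa.

67.2 Pa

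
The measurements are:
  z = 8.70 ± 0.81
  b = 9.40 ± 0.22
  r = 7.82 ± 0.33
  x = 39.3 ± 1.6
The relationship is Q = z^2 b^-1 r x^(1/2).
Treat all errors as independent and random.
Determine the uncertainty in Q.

76.4

Products/powers → add relative errors in quadrature, weighted by exponent:
  (2·δz/z)² = (2×0.0931)² = 0.0347;  (-1·δb/b)² = (-1×0.0234)² = 0.000548;  (1·δr/r)² = (1×0.0422)² = 0.00178;  (½·δx/x)² = (0.5×0.0407)² = 0.000414
δQ/Q = √(0.0374) = 0.193
Q = 395, so δQ = 0.193 × 395 = 76.4.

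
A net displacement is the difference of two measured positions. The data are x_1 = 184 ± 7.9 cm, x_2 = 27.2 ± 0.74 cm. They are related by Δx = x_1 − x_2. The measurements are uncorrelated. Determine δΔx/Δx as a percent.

5.06%

Δx is a linear combination, so absolute uncertainties add in quadrature:
  (δx_1)² = 62.4;  (δx_2)² = 0.548
δΔx = √(63.0) = 7.93 cm
Δx = 157 cm, so δΔx/Δx = 7.93/157 = 0.0506.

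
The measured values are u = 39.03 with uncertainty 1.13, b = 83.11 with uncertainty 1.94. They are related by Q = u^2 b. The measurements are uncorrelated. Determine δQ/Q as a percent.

6.24%

Since Q is a product/quotient, work with relative uncertainties:
  (2·δu/u)² = (2×0.0290)² = 0.00335;  (1·δb/b)² = (1×0.0233)² = 0.000545
δQ/Q = √(0.00390) = 0.0624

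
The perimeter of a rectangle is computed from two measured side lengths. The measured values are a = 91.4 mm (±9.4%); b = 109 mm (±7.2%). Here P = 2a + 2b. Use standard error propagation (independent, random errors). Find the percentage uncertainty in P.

Sums and differences: (δP)² = Σ (cᵢ δxᵢ)².
  (2·δa)² = 295;  (2·δb)² = 246
δP = √(542) = 23.3 mm
P = 401 mm, so δP/P = 23.3/401 = 0.0581.

5.81%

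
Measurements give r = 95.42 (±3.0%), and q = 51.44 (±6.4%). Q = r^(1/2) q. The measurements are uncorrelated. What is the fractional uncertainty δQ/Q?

0.0657

Each factor contributes (exponent × relative error)² to (δQ/Q)²:
  (½·δr/r)² = (0.5×0.0300)² = 0.000225;  (1·δq/q)² = (1×0.0640)² = 0.00410
δQ/Q = √(0.00432) = 0.0657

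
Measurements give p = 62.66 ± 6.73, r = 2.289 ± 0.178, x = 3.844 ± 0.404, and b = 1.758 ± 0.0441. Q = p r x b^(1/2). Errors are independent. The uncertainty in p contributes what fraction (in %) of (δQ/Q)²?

(δQ/Q)² = (1·δp/p)² + (1·δr/r)² + (1·δx/x)² + (½·δb/b)²
  p term: (1×0.107)² = 0.0115
  r term: (1×0.0778)² = 0.00605
  x term: (1×0.105)² = 0.0110
  b term: (0.5×0.0251)² = 0.000157
Total = 0.0288. Share from p = 0.0115/0.0288 = 0.401.

40.1%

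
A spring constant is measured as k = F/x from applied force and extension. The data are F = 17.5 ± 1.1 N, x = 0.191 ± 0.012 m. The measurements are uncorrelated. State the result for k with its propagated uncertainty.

91.6 ± 8.14 N/m

Relative error in a monomial: (δk/k)² = Σ (nᵢ · δxᵢ/xᵢ)².
  (1·δF/F)² = (1×0.0629)² = 0.00395;  (-1·δx/x)² = (-1×0.0628)² = 0.00395
δk/k = √(0.00790) = 0.0889
k = 91.6 N/m, so δk = 0.0889 × 91.6 = 8.14 N/m.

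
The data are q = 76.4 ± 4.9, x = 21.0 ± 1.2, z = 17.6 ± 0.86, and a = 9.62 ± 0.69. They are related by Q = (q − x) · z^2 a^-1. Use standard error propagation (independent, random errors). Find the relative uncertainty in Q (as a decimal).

0.152

Let u = q − x = 55.4. δu = √(δq² + δx²) = √(24.0 + 1.44) = 5.04, so δu/u = 0.0911.
Q is then a monomial in u, z, a:
δQ/Q = √((δu/u)² + (2·δz/z)² + (-1·δa/a)²) = √(0.00829 + 0.00955 + 0.00514) = 0.152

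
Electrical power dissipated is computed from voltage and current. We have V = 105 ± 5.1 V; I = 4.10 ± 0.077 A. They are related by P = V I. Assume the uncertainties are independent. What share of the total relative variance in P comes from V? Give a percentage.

(δP/P)² = (1·δV/V)² + (1·δI/I)²
  V term: (1×0.0486)² = 0.00236
  I term: (1×0.0188)² = 0.000353
Total = 0.00271. Share from V = 0.00236/0.00271 = 0.870.

87.0%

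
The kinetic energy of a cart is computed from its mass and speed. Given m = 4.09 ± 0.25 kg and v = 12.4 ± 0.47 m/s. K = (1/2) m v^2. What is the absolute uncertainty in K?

30.6 J

Relative error in a monomial: (δK/K)² = Σ (nᵢ · δxᵢ/xᵢ)².
  (1·δm/m)² = (1×0.0611)² = 0.00374;  (2·δv/v)² = (2×0.0379)² = 0.00575
δK/K = √(0.00948) = 0.0974
K = 314 J, so δK = 0.0974 × 314 = 30.6 J.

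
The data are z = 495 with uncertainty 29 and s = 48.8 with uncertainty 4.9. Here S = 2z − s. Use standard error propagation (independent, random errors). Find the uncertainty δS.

Each term contributes (cᵢ δxᵢ)² to (δS)²:
  (2·δz)² = 3360;  (δs)² = 24.0
δS = √(3390) = 58.2

58.2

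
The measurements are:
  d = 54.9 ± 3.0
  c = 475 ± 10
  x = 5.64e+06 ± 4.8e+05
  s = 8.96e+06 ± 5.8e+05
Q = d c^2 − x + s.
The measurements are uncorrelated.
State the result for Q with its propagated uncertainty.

(1.57 ± 0.114) × 10^7

Let p = d·c^2 = 1.24e+07. δp/p = √((1·δd/d)² + (2·δc/c)²) = √(0.00299 + 0.00177) = 0.0690, so δp = 8.55e+05.
Q = p − x + s: δQ = √(δp² + δx² + δs²) = √(7.3e+11 + 2.3e+11 + 3.36e+11) = 1.14e+06
Q = 1.57e+07.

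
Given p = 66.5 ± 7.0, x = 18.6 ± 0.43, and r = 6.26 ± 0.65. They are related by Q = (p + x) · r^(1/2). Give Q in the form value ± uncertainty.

213 ± 20.7

Let u = p + x = 85.1. δu = √(δp² + δx²) = √(49.0 + 0.185) = 7.01, so δu/u = 0.0824.
Q is then a monomial in u, r:
δQ/Q = √((δu/u)² + (½·δr/r)²) = √(0.00679 + 0.00270) = 0.0974
Q = 213, so δQ = 0.0974 × 213 = 20.7.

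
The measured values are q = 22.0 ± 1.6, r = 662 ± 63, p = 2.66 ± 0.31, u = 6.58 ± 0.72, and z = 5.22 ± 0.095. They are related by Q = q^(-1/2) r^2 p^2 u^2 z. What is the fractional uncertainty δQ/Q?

Q is a product of powers, so relative uncertainties combine in quadrature:
  (−½·δq/q)² = (-0.5×0.0727)² = 0.00132;  (2·δr/r)² = (2×0.0952)² = 0.0362;  (2·δp/p)² = (2×0.117)² = 0.0543;  (2·δu/u)² = (2×0.109)² = 0.0479;  (1·δz/z)² = (1×0.0182)² = 0.000331
δQ/Q = √(0.140) = 0.374

0.374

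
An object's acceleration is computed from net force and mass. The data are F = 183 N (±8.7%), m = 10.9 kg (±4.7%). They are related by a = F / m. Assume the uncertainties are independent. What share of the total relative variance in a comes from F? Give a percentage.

77.4%

(δa/a)² = (1·δF/F)² + (-1·δm/m)²
  F term: (1×0.0870)² = 0.00757
  m term: (-1×0.0470)² = 0.00221
Total = 0.00978. Share from F = 0.00757/0.00978 = 0.774.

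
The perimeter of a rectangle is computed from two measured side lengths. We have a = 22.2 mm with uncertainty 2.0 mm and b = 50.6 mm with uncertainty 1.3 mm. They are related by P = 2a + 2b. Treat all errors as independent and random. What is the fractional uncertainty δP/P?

0.0328

Absolute uncertainties add in quadrature for a linear combination:
  (2·δa)² = 16.0;  (2·δb)² = 6.76
δP = √(22.8) = 4.77 mm
P = 146 mm, so δP/P = 4.77/146 = 0.0328.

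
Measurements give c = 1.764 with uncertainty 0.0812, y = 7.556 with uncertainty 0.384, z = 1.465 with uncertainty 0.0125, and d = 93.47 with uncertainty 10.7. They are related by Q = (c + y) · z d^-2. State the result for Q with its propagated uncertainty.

Let u = c + y = 9.320. δu = √(δc² + δy²) = √(0.00659 + 0.147) = 0.392, so δu/u = 0.0421.
Q is then a monomial in u, z, d:
δQ/Q = √((δu/u)² + (1·δz/z)² + (-2·δd/d)²) = √(0.00177 + 7.28e-05 + 0.0524) = 0.233
Q = 0.001563, so δQ = 0.233 × 0.001563 = 0.000364.

0.001563 ± 0.000364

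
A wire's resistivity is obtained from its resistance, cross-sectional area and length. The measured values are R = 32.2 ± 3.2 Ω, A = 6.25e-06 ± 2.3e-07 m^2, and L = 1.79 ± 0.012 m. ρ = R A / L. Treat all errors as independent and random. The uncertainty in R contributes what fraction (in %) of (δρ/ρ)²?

87.6%

(δρ/ρ)² = (1·δR/R)² + (1·δA/A)² + (-1·δL/L)²
  R term: (1×0.0994)² = 0.00988
  A term: (1×0.0368)² = 0.00135
  L term: (-1×0.00670)² = 4.49e-05
Total = 0.0113. Share from R = 0.00988/0.0113 = 0.876.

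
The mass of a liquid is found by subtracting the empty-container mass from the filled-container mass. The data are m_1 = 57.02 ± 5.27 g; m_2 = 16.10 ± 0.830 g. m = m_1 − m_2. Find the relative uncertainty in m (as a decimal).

0.130

Absolute uncertainties add in quadrature for a linear combination:
  (δm_1)² = 27.8;  (δm_2)² = 0.689
δm = √(28.5) = 5.33 g
m = 40.92 g, so δm/m = 5.33/40.92 = 0.130.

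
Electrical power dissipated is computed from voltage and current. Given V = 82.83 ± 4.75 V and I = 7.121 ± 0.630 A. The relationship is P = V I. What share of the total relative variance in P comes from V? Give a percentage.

(δP/P)² = (1·δV/V)² + (1·δI/I)²
  V term: (1×0.0573)² = 0.00329
  I term: (1×0.0885)² = 0.00783
Total = 0.0111. Share from V = 0.00329/0.0111 = 0.296.

29.6%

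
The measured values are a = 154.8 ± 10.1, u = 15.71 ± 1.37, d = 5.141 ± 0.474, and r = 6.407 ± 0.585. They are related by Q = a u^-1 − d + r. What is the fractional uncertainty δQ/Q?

Let p = a·u^-1 = 9.854. δp/p = √((1·δa/a)² + (-1·δu/u)²) = √(0.00426 + 0.00760) = 0.109, so δp = 1.07.
Q = p − d + r: δQ = √(δp² + δd² + δr²) = √(1.15 + 0.225 + 0.342) = 1.31
Q = 11.12, so δQ/Q = 1.31/11.12 = 0.118.

0.118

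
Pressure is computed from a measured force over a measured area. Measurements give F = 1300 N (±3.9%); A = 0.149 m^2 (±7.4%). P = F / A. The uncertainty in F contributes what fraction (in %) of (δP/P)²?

21.7%

(δP/P)² = (1·δF/F)² + (-1·δA/A)²
  F term: (1×0.0390)² = 0.00152
  A term: (-1×0.0740)² = 0.00548
Total = 0.00700. Share from F = 0.00152/0.00700 = 0.217.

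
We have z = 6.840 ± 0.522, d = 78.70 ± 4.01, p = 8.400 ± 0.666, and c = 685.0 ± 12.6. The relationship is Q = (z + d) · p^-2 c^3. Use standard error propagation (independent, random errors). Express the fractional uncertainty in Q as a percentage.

17.4%

Let u = z + d = 85.54. δu = √(δz² + δd²) = √(0.272 + 16.1) = 4.04, so δu/u = 0.0473.
Q is then a monomial in u, p, c:
δQ/Q = √((δu/u)² + (-2·δp/p)² + (3·δc/c)²) = √(0.00223 + 0.0251 + 0.00305) = 0.174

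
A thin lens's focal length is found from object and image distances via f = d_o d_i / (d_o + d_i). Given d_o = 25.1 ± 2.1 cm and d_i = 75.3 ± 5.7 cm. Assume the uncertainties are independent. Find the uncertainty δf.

1.23 cm

∂f/∂d_o = (d_i/(d_o+d_i))² = 0.562;  ∂f/∂d_i = (d_o/(d_o+d_i))² = 0.0625
δf = √((∂f/∂d_o · δd_o)² + (∂f/∂d_i · δd_i)²) = √(1.40 + 0.127) = 1.23 cm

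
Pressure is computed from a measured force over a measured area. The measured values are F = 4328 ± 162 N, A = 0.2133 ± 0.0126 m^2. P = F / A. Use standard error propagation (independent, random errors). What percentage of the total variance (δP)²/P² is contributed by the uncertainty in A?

71.4%

(δP/P)² = (1·δF/F)² + (-1·δA/A)²
  F term: (1×0.0374)² = 0.00140
  A term: (-1×0.0591)² = 0.00349
Total = 0.00489. Share from A = 0.00349/0.00489 = 0.714.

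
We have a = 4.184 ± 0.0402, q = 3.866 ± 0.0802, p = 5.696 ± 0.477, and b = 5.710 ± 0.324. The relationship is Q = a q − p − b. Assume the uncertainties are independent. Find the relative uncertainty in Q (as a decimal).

Let w = a·q = 16.18. δw/w = √((1·δa/a)² + (1·δq/q)²) = √(9.23e-05 + 0.000430) = 0.0229, so δw = 0.370.
Q = w − p − b: δQ = √(δw² + δp² + δb²) = √(0.137 + 0.228 + 0.105) = 0.685
Q = 4.769, so δQ/Q = 0.685/4.769 = 0.144.

0.144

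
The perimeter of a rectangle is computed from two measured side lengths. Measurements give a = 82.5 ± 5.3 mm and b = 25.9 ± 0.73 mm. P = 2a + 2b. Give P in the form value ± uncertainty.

For a sum/difference, combine absolute errors in quadrature:
  (2·δa)² = 112;  (2·δb)² = 2.13
δP = √(114) = 10.7 mm
P = 217 mm.

217 ± 10.7 mm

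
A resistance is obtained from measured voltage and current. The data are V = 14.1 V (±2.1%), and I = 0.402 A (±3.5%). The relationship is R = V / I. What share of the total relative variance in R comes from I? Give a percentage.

(δR/R)² = (1·δV/V)² + (-1·δI/I)²
  V term: (1×0.0210)² = 0.000441
  I term: (-1×0.0350)² = 0.00123
Total = 0.00167. Share from I = 0.00123/0.00167 = 0.735.

73.5%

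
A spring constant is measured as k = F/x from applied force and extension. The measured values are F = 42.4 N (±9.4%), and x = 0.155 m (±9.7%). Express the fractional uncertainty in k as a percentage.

13.5%

Each factor contributes (exponent × relative error)² to (δk/k)²:
  (1·δF/F)² = (1×0.0940)² = 0.00884;  (-1·δx/x)² = (-1×0.0970)² = 0.00941
δk/k = √(0.0182) = 0.135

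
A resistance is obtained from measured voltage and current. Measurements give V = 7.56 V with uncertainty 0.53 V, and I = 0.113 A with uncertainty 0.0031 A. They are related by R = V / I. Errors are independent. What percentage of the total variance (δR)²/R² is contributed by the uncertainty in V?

(δR/R)² = (1·δV/V)² + (-1·δI/I)²
  V term: (1×0.0701)² = 0.00491
  I term: (-1×0.0274)² = 0.000753
Total = 0.00567. Share from V = 0.00491/0.00567 = 0.867.

86.7%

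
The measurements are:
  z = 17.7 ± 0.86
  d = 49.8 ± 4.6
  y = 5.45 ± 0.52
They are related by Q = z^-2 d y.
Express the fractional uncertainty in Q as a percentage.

Each factor contributes (exponent × relative error)² to (δQ/Q)²:
  (-2·δz/z)² = (-2×0.0486)² = 0.00944;  (1·δd/d)² = (1×0.0924)² = 0.00853;  (1·δy/y)² = (1×0.0954)² = 0.00910
δQ/Q = √(0.0271) = 0.165

16.5%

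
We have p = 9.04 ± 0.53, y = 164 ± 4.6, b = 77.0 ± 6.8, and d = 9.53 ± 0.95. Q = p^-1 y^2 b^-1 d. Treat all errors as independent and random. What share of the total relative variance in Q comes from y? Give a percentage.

12.9%

(δQ/Q)² = (-1·δp/p)² + (2·δy/y)² + (-1·δb/b)² + (1·δd/d)²
  p term: (-1×0.0586)² = 0.00344
  y term: (2×0.0280)² = 0.00315
  b term: (-1×0.0883)² = 0.00780
  d term: (1×0.0997)² = 0.00994
Total = 0.0243. Share from y = 0.00315/0.0243 = 0.129.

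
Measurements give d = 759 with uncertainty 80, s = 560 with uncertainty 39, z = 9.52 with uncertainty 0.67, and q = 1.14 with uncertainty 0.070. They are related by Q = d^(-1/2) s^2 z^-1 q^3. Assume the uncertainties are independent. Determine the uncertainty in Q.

For a monomial Q ∝ d^(-1/2), s^2, z^-1, q^3, fractional errors add in quadrature:
  (−½·δd/d)² = (-0.5×0.105)² = 0.00278;  (2·δs/s)² = (2×0.0696)² = 0.0194;  (-1·δz/z)² = (-1×0.0704)² = 0.00495;  (3·δq/q)² = (3×0.0614)² = 0.0339
δQ/Q = √(0.0611) = 0.247
Q = 1770, so δQ = 0.247 × 1770 = 438.

438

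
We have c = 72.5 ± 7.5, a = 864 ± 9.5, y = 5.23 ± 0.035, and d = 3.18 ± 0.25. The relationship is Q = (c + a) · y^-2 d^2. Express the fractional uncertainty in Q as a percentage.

Let u = c + a = 936. δu = √(δc² + δa²) = √(56.2 + 90.2) = 12.1, so δu/u = 0.0129.
Q is then a monomial in u, y, d:
δQ/Q = √((δu/u)² + (-2·δy/y)² + (2·δd/d)²) = √(0.000167 + 0.000179 + 0.0247) = 0.158

15.8%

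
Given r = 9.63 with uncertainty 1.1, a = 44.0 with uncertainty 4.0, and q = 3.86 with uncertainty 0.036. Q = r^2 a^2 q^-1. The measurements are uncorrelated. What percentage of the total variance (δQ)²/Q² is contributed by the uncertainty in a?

(δQ/Q)² = (2·δr/r)² + (2·δa/a)² + (-1·δq/q)²
  r term: (2×0.114)² = 0.0522
  a term: (2×0.0909)² = 0.0331
  q term: (-1×0.00933)² = 8.7e-05
Total = 0.0853. Share from a = 0.0331/0.0853 = 0.387.

38.7%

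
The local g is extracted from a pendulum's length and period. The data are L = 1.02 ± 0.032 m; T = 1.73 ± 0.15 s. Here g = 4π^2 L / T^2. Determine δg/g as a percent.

Products/powers → add relative errors in quadrature, weighted by exponent:
  (1·δL/L)² = (1×0.0314)² = 0.000984;  (-2·δT/T)² = (-2×0.0867)² = 0.0301
δg/g = √(0.0311) = 0.176

17.6%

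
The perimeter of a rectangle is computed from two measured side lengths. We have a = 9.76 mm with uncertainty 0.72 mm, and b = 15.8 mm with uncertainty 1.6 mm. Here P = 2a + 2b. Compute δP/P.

For a sum/difference, combine absolute errors in quadrature:
  (2·δa)² = 2.07;  (2·δb)² = 10.2
δP = √(12.3) = 3.51 mm
P = 51.1 mm, so δP/P = 3.51/51.1 = 0.0686.

0.0686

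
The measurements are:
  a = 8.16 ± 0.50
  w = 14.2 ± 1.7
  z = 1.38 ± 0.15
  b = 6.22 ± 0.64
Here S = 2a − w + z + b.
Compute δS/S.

0.214

Sums and differences: (δS)² = Σ (cᵢ δxᵢ)².
  (2·δa)² = 1.00;  (δw)² = 2.89;  (δz)² = 0.0225;  (δb)² = 0.410
δS = √(4.32) = 2.08
S = 9.72, so δS/S = 2.08/9.72 = 0.214.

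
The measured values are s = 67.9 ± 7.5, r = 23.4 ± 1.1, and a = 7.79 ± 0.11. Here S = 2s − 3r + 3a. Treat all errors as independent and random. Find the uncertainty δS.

15.4

Sums and differences: (δS)² = Σ (cᵢ δxᵢ)².
  (2·δs)² = 225;  (3·δr)² = 10.9;  (3·δa)² = 0.109
δS = √(236) = 15.4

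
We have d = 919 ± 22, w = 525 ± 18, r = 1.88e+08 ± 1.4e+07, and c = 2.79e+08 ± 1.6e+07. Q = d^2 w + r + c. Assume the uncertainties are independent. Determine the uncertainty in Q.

Let p = d^2·w = 4.43e+08. δp/p = √((2·δd/d)² + (1·δw/w)²) = √(0.00229 + 0.00118) = 0.0589, so δp = 2.61e+07.
Q = p + r + c: δQ = √(δp² + δr² + δc²) = √(6.82e+14 + 1.96e+14 + 2.56e+14) = 3.37e+07

3.37e+07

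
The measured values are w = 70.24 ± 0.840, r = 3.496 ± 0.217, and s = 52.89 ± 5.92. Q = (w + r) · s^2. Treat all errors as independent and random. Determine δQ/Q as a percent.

22.4%

Let u = w + r = 73.74. δu = √(δw² + δr²) = √(0.706 + 0.0471) = 0.868, so δu/u = 0.0118.
Q is then a monomial in u, s:
δQ/Q = √((δu/u)² + (2·δs/s)²) = √(0.000138 + 0.0501) = 0.224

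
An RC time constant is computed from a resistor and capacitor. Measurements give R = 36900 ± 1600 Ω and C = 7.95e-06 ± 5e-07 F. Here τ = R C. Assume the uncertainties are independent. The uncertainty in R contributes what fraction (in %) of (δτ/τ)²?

(δτ/τ)² = (1·δR/R)² + (1·δC/C)²
  R term: (1×0.0434)² = 0.00188
  C term: (1×0.0629)² = 0.00396
Total = 0.00584. Share from R = 0.00188/0.00584 = 0.322.

32.2%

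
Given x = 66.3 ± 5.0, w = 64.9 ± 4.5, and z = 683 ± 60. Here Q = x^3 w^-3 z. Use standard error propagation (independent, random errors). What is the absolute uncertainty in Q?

For a monomial Q ∝ x^3, w^-3, z, fractional errors add in quadrature:
  (3·δx/x)² = (3×0.0754)² = 0.0512;  (-3·δw/w)² = (-3×0.0693)² = 0.0433;  (1·δz/z)² = (1×0.0878)² = 0.00772
δQ/Q = √(0.102) = 0.320
Q = 728, so δQ = 0.320 × 728 = 233.

233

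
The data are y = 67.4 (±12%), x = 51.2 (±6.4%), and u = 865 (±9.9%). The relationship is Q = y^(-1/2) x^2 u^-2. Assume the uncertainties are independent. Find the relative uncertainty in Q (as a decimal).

0.243

Q is a product of powers, so relative uncertainties combine in quadrature:
  (−½·δy/y)² = (-0.5×0.120)² = 0.00360;  (2·δx/x)² = (2×0.0640)² = 0.0164;  (-2·δu/u)² = (-2×0.0990)² = 0.0392
δQ/Q = √(0.0592) = 0.243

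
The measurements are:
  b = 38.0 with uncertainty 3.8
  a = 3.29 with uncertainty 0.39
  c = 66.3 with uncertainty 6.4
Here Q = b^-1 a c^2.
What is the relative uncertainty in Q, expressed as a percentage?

Q is a product of powers, so relative uncertainties combine in quadrature:
  (-1·δb/b)² = (-1×0.100)² = 0.0100;  (1·δa/a)² = (1×0.119)² = 0.0141;  (2·δc/c)² = (2×0.0965)² = 0.0373
δQ/Q = √(0.0613) = 0.248

24.8%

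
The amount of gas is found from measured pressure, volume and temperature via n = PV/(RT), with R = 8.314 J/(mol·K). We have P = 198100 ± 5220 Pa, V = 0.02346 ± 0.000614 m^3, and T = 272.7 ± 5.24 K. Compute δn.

For a monomial n ∝ P, V, T^-1, fractional errors add in quadrature:
  (1·δP/P)² = (1×0.0264)² = 0.000694;  (1·δV/V)² = (1×0.0262)² = 0.000685;  (-1·δT/T)² = (-1×0.0192)² = 0.000369
δn/n = √(0.00175) = 0.0418
n = 2.050 mol, so δn = 0.0418 × 2.050 = 0.0857 mol.

0.0857 mol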